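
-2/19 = -0.11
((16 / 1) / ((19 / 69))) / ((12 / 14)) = 1288 / 19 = 67.79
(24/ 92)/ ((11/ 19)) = 114/ 253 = 0.45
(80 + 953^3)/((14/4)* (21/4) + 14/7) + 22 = 42479691.06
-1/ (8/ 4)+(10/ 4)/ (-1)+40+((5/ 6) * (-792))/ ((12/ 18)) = -953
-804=-804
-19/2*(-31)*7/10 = 4123/20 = 206.15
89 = 89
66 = 66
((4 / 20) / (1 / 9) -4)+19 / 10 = -3 / 10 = -0.30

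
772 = 772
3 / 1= 3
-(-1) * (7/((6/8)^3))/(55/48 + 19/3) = 7168/3231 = 2.22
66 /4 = 33 /2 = 16.50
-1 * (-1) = 1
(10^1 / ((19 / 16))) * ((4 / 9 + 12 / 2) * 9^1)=9280 / 19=488.42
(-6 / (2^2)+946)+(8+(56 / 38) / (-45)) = 1628719 / 1710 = 952.47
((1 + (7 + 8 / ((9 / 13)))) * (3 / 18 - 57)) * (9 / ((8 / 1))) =-3751 / 3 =-1250.33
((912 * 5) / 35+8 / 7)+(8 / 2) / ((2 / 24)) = 1256 / 7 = 179.43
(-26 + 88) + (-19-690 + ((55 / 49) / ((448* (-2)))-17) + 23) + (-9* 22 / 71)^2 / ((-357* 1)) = -2411811413239 / 3762441088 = -641.02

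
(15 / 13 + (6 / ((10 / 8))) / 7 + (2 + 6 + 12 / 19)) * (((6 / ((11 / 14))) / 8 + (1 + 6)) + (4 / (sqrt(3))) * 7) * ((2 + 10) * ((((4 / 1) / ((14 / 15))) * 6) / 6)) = 81470700 / 19019 + 8690208 * sqrt(3) / 1729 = 12989.19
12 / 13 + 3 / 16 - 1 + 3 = 647 / 208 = 3.11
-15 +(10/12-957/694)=-16183/1041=-15.55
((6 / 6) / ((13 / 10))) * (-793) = -610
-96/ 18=-16/ 3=-5.33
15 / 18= 5 / 6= 0.83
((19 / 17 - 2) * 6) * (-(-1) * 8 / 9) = -4.71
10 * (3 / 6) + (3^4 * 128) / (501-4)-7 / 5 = 60786 / 2485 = 24.46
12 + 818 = 830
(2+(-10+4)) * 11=-44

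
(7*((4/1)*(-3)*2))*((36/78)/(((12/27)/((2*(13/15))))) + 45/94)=-89964/235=-382.83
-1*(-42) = 42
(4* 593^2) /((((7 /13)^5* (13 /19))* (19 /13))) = 522259248628 /16807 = 31073912.57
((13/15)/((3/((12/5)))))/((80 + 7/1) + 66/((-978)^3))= 2702386128/339097489825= 0.01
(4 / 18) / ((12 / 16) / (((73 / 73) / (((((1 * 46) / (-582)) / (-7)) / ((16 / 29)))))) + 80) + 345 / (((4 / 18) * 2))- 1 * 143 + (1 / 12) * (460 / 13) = 636.20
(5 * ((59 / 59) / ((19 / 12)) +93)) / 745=1779 / 2831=0.63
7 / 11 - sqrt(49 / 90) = 7 / 11 - 7 * sqrt(10) / 30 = -0.10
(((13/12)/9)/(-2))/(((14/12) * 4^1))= -13/1008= -0.01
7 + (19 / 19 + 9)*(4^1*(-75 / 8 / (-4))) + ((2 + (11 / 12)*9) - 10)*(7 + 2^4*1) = 213 / 2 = 106.50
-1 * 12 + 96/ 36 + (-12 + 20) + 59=57.67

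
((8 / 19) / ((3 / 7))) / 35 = 0.03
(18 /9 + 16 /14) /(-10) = -11 /35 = -0.31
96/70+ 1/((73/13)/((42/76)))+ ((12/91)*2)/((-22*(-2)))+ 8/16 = 13716128/6941935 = 1.98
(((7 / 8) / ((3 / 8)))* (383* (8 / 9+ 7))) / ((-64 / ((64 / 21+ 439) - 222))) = -125658853 / 5184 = -24239.75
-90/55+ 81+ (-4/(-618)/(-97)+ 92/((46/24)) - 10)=38695121/329703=117.36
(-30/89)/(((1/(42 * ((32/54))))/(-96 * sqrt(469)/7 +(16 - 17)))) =2240/267 +10240 * sqrt(469)/89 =2500.09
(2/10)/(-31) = -1/155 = -0.01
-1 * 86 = -86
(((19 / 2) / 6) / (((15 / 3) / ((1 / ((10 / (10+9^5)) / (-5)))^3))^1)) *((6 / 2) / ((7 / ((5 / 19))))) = -29427964763197 / 32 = -919623898849.91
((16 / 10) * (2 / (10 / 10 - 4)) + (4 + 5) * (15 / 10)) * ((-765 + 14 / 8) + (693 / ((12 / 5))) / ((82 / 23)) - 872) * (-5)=190154281 / 1968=96623.11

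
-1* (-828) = 828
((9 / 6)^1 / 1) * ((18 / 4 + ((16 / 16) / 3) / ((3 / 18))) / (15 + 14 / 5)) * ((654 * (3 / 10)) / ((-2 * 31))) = -38259 / 22072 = -1.73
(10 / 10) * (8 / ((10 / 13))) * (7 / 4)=18.20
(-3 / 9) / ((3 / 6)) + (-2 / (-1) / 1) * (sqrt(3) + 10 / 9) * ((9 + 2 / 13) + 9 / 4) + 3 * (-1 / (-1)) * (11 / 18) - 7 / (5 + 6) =66595 / 2574 + 593 * sqrt(3) / 26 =65.38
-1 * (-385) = 385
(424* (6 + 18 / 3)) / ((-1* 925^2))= -5088 / 855625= -0.01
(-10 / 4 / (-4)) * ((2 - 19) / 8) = -85 / 64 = -1.33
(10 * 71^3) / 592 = 1789555 / 296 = 6045.79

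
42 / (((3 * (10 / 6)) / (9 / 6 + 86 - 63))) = 1029 / 5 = 205.80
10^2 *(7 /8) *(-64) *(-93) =520800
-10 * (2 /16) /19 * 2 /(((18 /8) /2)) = -20 /171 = -0.12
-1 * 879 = -879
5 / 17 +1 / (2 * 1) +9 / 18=22 / 17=1.29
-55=-55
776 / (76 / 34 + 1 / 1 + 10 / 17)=13192 / 65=202.95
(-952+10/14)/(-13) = 6659/91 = 73.18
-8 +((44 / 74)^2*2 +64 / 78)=-345568 / 53391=-6.47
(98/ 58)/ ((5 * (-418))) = -49/ 60610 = -0.00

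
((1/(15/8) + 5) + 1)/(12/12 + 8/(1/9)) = 98/1095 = 0.09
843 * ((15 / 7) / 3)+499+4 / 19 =146480 / 133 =1101.35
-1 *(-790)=790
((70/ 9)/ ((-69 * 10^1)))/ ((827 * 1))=-7/ 513567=-0.00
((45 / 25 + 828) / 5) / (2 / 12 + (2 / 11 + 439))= 273834 / 724925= 0.38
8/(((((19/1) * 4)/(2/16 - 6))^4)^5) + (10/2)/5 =5956369052002668196987118780688591071521702998274206273/5956369052002668196984352111976628735712252250262863872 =1.00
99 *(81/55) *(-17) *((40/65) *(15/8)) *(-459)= 17065161/13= 1312704.69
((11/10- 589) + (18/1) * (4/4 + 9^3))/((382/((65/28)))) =1631773/21392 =76.28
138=138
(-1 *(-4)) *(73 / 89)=292 / 89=3.28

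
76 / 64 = 19 / 16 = 1.19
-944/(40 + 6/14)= -6608/283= -23.35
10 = 10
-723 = -723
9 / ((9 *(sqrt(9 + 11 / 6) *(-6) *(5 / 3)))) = -sqrt(390) / 650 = -0.03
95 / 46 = 2.07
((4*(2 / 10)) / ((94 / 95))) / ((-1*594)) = -19 / 13959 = -0.00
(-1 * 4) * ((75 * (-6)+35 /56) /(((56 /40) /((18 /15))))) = 1540.71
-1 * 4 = -4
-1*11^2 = -121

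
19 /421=0.05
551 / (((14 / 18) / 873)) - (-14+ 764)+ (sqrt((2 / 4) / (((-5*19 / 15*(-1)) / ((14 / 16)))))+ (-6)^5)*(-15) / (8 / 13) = 5650737 / 7 - 195*sqrt(399) / 608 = 807241.74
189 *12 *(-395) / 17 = -895860 / 17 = -52697.65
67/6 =11.17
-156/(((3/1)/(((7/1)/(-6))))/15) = 910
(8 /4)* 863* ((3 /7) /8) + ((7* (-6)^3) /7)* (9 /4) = -11019 /28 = -393.54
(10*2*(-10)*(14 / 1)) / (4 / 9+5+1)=-434.48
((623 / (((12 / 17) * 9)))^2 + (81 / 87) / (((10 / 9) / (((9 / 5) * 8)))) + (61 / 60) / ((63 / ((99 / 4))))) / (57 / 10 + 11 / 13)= 926245125754 / 629684685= 1470.97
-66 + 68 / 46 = -1484 / 23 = -64.52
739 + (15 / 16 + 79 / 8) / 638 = 7543885 / 10208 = 739.02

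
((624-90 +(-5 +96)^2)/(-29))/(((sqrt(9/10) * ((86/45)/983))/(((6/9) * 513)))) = -516885975 * sqrt(10)/29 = -56363343.85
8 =8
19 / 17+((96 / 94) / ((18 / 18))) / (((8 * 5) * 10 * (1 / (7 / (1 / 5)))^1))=4822 / 3995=1.21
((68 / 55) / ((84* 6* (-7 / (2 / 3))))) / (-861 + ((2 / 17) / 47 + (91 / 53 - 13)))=719899 / 2687827260195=0.00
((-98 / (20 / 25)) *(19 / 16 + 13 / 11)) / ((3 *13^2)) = -34055 / 59488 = -0.57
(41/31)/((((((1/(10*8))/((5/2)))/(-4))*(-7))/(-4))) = -131200/217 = -604.61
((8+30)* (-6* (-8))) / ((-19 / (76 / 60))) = -608 / 5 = -121.60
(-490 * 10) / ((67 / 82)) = -401800 / 67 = -5997.01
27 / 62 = 0.44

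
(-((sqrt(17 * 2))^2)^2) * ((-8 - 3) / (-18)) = -6358 / 9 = -706.44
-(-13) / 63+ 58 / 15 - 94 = -89.93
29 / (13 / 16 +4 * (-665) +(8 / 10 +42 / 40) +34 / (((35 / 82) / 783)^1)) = 3248 / 6687991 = 0.00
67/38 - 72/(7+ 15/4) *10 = -106559/1634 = -65.21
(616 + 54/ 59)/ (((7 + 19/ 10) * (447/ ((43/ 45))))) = 3130228/ 21124773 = 0.15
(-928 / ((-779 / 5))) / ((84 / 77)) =12760 / 2337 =5.46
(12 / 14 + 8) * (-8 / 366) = -248 / 1281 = -0.19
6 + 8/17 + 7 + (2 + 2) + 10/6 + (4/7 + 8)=9892/357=27.71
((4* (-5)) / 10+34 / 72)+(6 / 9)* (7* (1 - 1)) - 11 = -451 / 36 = -12.53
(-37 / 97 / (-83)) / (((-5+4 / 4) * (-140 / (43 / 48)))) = 1591 / 216410880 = 0.00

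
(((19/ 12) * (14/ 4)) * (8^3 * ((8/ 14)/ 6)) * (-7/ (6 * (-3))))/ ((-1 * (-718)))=4256/ 29079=0.15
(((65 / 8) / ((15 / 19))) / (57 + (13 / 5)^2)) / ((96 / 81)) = 55575 / 408064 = 0.14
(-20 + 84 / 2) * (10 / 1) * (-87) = -19140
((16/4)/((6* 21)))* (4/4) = 0.03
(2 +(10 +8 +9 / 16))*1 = 329 / 16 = 20.56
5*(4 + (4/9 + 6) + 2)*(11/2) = 3080/9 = 342.22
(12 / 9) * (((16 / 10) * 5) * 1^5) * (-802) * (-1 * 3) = 25664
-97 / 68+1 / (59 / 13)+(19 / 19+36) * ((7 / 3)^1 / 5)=966523 / 60180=16.06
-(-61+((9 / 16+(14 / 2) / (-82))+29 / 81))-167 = -5676793 / 53136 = -106.84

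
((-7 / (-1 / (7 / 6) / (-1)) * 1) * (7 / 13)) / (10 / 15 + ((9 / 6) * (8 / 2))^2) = -343 / 2860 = -0.12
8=8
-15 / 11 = -1.36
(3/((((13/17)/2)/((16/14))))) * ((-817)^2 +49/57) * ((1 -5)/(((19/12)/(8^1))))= -3973924909056/32851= -120968156.50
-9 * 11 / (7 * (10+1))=-9 / 7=-1.29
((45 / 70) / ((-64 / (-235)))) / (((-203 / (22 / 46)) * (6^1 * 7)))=-7755 / 58567936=-0.00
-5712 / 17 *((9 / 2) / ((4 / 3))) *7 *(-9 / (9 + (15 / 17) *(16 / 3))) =1214514 / 233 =5212.51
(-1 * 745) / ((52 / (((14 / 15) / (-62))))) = 1043 / 4836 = 0.22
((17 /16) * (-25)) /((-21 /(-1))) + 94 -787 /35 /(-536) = 10442987 /112560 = 92.78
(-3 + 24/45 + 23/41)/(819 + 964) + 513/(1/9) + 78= 5148277603/1096545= 4695.00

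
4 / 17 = 0.24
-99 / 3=-33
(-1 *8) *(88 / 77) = -64 / 7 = -9.14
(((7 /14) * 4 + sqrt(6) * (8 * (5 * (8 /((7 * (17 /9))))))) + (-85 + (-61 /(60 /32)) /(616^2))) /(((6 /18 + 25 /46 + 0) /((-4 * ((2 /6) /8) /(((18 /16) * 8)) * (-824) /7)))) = -139896322469 /677951505 + 6064640 * sqrt(6) /100793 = -58.97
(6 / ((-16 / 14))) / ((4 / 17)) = -22.31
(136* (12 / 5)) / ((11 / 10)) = 3264 / 11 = 296.73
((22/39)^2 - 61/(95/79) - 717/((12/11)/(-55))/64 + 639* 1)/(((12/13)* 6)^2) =37.60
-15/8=-1.88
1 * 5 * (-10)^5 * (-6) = 3000000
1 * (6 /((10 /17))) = 10.20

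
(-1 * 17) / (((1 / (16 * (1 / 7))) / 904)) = -245888 / 7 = -35126.86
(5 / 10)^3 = 1 / 8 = 0.12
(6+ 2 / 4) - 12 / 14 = 79 / 14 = 5.64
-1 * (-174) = 174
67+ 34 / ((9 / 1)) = 637 / 9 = 70.78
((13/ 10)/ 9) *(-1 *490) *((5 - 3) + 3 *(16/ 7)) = -5642/ 9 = -626.89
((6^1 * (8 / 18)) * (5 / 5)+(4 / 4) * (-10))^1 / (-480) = 0.02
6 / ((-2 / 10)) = -30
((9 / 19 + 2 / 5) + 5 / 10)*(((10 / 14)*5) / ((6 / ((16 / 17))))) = 1740 / 2261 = 0.77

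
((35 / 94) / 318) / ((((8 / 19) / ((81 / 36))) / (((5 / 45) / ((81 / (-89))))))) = -59185 / 77480064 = -0.00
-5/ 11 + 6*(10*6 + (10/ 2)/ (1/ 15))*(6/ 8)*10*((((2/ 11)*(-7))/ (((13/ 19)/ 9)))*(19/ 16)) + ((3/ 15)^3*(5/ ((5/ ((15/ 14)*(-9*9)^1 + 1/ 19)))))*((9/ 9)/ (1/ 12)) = -2297138932469/ 19019000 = -120781.27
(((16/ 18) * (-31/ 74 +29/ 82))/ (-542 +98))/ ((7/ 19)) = 418/ 1178709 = 0.00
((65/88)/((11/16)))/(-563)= -130/68123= -0.00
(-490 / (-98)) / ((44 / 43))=215 / 44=4.89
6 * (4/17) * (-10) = -240/17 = -14.12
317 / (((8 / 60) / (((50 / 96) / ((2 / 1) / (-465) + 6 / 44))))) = 202681875 / 21616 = 9376.47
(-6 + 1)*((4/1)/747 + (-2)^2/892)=-8195/166581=-0.05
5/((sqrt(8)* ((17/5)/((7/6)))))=0.61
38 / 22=19 / 11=1.73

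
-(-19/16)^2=-361/256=-1.41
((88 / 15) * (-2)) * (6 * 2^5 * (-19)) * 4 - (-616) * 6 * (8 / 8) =874544 / 5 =174908.80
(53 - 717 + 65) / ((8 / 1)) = -74.88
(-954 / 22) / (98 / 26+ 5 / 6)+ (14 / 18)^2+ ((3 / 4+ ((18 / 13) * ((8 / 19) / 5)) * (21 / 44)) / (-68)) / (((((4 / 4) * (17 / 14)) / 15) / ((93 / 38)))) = -63685498573493 / 6941295483408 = -9.17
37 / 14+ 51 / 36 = 341 / 84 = 4.06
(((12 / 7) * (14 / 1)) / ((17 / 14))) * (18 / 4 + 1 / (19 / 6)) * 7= 215208 / 323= 666.28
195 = 195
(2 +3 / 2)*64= 224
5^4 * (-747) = -466875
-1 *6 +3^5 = 237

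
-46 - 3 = -49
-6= -6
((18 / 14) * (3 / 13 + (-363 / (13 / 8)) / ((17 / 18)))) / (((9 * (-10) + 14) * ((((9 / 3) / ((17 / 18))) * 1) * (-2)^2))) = 1339 / 4256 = 0.31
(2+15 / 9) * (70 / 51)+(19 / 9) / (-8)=5837 / 1224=4.77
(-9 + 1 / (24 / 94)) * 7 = -427 / 12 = -35.58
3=3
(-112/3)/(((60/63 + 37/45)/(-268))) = 5638.07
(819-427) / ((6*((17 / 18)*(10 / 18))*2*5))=5292 / 425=12.45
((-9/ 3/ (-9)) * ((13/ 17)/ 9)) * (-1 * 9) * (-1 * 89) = 1157/ 51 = 22.69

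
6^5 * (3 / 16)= 1458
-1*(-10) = 10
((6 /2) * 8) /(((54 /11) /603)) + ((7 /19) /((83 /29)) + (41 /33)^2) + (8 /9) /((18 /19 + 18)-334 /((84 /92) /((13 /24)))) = 2949.67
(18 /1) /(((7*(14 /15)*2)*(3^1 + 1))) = 0.34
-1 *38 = -38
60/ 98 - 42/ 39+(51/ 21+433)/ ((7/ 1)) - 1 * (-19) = 51431/ 637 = 80.74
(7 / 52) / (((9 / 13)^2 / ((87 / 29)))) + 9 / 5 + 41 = 23567 / 540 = 43.64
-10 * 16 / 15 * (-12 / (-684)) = -32 / 171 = -0.19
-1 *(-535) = 535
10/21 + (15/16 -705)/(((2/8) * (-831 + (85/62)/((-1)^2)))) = 8362255/2160354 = 3.87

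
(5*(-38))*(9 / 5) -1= -343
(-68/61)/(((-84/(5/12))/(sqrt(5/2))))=85 * sqrt(10)/30744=0.01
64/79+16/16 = 143/79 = 1.81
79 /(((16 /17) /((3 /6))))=1343 /32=41.97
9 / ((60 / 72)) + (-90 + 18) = -306 / 5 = -61.20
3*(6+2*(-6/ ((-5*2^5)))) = 729/ 40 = 18.22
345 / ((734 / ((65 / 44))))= 0.69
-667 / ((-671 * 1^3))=0.99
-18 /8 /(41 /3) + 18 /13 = 2601 /2132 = 1.22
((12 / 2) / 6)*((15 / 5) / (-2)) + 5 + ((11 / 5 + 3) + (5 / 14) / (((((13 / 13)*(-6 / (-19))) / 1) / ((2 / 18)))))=33361 / 3780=8.83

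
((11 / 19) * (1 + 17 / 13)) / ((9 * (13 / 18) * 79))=660 / 253669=0.00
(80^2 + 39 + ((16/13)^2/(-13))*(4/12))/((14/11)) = 466831123/92274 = 5059.18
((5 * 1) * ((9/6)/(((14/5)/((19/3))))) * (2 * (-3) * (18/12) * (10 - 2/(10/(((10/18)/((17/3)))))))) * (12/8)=-2175975/952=-2285.69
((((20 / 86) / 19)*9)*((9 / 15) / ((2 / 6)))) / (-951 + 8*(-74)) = -162 / 1260631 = -0.00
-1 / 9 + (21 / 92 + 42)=34873 / 828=42.12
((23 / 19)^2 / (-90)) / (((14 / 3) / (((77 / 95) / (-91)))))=0.00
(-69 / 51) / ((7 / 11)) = -253 / 119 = -2.13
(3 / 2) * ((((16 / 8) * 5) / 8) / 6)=5 / 16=0.31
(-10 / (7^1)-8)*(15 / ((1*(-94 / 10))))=4950 / 329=15.05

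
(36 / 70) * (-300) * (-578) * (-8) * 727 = -518654262.86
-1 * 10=-10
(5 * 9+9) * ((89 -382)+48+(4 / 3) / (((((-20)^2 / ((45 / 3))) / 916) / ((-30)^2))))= 2212650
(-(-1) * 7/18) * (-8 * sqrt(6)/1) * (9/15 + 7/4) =-329 * sqrt(6)/45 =-17.91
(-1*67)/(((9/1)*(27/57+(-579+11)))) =1273/97047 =0.01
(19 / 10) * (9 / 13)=171 / 130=1.32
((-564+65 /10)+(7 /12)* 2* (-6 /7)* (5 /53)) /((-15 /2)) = 11821 /159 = 74.35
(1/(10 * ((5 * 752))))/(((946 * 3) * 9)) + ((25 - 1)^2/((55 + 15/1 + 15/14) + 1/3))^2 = 562064677335022801/8637651485179200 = 65.07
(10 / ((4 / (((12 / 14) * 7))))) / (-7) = -15 / 7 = -2.14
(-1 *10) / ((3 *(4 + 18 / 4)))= -20 / 51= -0.39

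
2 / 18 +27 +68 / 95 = 27.83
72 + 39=111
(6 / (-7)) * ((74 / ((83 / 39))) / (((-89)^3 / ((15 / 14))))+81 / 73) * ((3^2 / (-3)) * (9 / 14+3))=15227309405016 / 1465092659653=10.39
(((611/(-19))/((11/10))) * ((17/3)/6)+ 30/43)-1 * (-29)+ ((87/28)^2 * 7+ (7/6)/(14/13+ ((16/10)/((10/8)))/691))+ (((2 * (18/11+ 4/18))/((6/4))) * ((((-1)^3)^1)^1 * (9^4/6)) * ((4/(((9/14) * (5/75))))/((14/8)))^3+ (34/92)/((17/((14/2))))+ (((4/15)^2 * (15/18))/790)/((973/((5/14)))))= -11962805312109302453987916359/29100253589779846320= -411089383.64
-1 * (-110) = 110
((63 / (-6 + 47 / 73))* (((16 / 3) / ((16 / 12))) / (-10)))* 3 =27594 / 1955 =14.11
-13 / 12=-1.08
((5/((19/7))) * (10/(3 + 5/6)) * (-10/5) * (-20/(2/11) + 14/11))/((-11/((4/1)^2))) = -3494400/2299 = -1519.97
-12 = -12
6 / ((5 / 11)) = 66 / 5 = 13.20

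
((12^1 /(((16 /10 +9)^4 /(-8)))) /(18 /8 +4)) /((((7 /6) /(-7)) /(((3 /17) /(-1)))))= -172800 /134138177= -0.00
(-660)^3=-287496000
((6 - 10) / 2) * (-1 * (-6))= -12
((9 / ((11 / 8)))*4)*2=576 / 11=52.36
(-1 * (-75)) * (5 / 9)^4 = 7.14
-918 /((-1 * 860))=459 /430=1.07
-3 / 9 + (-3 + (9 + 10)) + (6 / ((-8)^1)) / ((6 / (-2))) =191 / 12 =15.92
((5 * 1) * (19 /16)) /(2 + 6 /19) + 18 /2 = 8141 /704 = 11.56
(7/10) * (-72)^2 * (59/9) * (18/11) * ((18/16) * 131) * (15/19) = 946586088/209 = 4529120.04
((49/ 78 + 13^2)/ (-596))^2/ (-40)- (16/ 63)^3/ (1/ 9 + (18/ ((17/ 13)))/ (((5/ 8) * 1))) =-12494823802565131/ 4518686941164264960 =-0.00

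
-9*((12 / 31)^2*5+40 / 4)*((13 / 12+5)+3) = -1688955 / 1922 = -878.75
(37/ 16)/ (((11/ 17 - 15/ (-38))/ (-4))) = -11951/ 1346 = -8.88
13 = 13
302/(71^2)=302/5041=0.06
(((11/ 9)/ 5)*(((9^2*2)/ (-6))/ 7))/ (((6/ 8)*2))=-22/ 35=-0.63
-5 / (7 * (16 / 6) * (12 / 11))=-55 / 224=-0.25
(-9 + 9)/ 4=0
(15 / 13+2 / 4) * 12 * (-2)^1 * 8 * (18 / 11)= -74304 / 143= -519.61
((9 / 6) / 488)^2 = 9 / 952576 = 0.00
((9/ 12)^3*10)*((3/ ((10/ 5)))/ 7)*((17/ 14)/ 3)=2295/ 6272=0.37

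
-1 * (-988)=988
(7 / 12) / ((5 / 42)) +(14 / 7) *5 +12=269 / 10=26.90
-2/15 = -0.13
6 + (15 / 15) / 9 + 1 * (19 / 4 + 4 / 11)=4445 / 396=11.22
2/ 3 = 0.67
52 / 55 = 0.95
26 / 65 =0.40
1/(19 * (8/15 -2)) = -15/418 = -0.04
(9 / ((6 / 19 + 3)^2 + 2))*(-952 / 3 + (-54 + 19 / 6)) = -2392347 / 9382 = -254.99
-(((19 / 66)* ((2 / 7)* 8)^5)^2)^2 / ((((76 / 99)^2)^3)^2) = -2483915.07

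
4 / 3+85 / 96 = 71 / 32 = 2.22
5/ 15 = 1/ 3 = 0.33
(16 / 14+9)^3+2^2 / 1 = 359283 / 343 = 1047.47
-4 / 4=-1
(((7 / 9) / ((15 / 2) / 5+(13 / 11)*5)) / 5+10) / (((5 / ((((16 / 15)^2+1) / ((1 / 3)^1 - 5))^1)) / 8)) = -141421696 / 19254375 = -7.34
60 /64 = 15 /16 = 0.94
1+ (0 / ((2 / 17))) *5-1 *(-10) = 11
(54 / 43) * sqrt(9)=162 / 43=3.77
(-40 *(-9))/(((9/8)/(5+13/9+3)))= 27200/9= 3022.22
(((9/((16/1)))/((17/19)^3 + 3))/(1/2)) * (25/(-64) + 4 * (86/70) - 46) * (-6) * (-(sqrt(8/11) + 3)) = -51617178153/228390400 - 17205726051 * sqrt(22)/1256147200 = -290.25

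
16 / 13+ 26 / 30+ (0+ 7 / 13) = 514 / 195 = 2.64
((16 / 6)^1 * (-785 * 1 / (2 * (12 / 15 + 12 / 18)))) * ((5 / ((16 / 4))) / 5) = -3925 / 22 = -178.41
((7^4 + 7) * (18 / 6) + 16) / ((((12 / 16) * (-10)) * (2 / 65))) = -94120 / 3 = -31373.33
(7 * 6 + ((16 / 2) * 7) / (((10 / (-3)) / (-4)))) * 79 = 43134 / 5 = 8626.80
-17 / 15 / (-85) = 1 / 75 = 0.01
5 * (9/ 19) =45/ 19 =2.37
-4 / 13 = -0.31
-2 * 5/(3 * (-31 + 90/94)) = 235/2118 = 0.11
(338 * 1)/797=338/797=0.42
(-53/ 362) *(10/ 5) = -53/ 181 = -0.29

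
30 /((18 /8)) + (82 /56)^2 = 36403 /2352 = 15.48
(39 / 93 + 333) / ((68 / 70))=10640 / 31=343.23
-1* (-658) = 658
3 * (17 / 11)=51 / 11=4.64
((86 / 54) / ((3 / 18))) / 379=86 / 3411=0.03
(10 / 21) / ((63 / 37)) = 370 / 1323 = 0.28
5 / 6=0.83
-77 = -77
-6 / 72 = -1 / 12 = -0.08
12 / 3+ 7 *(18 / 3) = 46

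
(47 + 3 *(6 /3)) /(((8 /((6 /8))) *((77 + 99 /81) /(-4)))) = -1431 /5632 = -0.25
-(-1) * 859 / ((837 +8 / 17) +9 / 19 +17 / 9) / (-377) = -2497113 / 920405915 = -0.00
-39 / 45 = -13 / 15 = -0.87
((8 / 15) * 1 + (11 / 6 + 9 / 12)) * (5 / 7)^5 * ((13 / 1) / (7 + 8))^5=69431791 / 245046060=0.28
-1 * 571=-571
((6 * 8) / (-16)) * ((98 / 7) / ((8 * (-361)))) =0.01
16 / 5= 3.20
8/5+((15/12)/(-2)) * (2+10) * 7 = -50.90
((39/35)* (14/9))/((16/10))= 13/12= 1.08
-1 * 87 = -87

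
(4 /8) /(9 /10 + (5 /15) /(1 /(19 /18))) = 135 /338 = 0.40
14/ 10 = 7/ 5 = 1.40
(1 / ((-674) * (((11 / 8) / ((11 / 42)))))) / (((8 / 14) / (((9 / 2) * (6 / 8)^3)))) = -81 / 86272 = -0.00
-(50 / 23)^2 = -2500 / 529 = -4.73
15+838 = 853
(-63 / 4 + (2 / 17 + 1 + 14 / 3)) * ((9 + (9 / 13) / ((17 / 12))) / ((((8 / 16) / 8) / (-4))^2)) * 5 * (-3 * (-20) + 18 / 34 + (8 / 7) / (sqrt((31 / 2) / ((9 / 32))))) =-7486863068160 / 63869 - 43655178240 * sqrt(31) / 815269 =-117520311.45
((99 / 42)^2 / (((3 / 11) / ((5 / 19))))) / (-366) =-6655 / 454328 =-0.01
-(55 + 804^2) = -646471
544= 544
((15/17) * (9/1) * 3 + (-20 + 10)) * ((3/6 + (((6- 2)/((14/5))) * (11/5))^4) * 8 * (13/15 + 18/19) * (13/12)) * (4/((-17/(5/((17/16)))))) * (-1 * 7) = 15867231448640/96054063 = 165190.63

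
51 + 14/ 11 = 575/ 11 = 52.27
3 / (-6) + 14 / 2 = 13 / 2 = 6.50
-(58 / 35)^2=-3364 / 1225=-2.75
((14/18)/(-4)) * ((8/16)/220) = -0.00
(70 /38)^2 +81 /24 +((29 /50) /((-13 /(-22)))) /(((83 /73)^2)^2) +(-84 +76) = -28700501251473 /44544380090600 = -0.64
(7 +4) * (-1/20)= -11/20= -0.55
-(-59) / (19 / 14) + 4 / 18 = 7472 / 171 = 43.70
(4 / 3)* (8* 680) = 7253.33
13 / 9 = 1.44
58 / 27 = 2.15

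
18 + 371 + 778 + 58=1225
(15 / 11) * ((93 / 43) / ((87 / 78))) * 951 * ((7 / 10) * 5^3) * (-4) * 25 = -301811737500 / 13717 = -22002751.15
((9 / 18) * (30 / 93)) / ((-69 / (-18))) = 0.04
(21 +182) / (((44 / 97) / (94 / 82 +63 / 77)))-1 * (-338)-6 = 12017217 / 9922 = 1211.17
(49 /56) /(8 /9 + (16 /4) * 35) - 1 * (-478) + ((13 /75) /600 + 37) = 515.01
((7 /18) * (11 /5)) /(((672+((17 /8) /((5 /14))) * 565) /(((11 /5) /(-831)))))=-242 /430977375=-0.00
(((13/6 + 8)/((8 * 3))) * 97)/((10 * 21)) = 0.20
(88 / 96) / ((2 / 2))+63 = 767 / 12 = 63.92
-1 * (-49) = 49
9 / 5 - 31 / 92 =673 / 460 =1.46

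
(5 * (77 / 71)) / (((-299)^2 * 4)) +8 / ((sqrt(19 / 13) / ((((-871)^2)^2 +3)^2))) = 385 / 25389884 +2649935035132219986155648 * sqrt(247) / 19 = 2191947271449408119681687.00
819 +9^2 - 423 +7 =484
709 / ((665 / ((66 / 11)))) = 4254 / 665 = 6.40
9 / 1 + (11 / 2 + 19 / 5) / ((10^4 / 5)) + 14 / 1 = 460093 / 20000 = 23.00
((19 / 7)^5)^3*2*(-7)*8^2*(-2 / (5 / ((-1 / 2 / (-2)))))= 971592129911987091136 / 3391115364245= 286511081.33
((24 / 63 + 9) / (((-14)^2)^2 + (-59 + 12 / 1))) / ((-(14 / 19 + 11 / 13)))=-48659 / 315047859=-0.00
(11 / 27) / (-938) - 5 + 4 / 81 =-376171 / 75978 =-4.95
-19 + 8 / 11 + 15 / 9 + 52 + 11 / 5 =6203 / 165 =37.59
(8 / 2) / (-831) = -4 / 831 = -0.00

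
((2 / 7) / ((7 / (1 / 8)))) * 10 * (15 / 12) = 25 / 392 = 0.06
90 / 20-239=-234.50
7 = 7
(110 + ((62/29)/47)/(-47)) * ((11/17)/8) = 9689141/1089037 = 8.90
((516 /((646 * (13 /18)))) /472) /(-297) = -43 /5450302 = -0.00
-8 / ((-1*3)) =8 / 3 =2.67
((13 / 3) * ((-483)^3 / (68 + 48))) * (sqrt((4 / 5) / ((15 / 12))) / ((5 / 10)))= -976547754 / 145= -6734812.10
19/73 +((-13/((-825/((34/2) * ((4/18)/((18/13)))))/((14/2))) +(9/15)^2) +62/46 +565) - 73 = 55456579672/112199175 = 494.27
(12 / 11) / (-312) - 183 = -52339 / 286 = -183.00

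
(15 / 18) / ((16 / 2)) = 5 / 48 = 0.10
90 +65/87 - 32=5111/87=58.75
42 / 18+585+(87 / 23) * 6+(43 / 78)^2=85405103 / 139932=610.33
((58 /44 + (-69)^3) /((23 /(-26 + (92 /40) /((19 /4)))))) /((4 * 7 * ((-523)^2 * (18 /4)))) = 1459888138 /138059659815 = 0.01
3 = 3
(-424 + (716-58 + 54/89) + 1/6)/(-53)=-125369/28302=-4.43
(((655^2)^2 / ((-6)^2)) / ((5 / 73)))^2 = 7221644598223972785765625 / 1296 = 5572256634432077766794.46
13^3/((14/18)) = 2824.71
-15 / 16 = -0.94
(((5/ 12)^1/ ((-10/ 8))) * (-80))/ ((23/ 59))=4720/ 69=68.41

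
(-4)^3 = -64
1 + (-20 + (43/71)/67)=-90340/4757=-18.99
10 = 10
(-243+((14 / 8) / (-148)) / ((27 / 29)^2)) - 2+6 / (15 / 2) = -526973963 / 2157840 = -244.21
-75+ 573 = 498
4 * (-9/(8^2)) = -9/16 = -0.56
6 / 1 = 6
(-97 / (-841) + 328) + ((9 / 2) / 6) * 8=334.12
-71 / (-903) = 71 / 903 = 0.08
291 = 291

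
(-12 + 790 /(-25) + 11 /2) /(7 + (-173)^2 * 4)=-381 /1197230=-0.00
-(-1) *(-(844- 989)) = 145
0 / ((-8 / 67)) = 0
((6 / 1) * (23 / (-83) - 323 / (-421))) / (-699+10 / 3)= -308268 / 72926041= -0.00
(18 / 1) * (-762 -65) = -14886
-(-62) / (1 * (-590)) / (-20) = 31 / 5900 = 0.01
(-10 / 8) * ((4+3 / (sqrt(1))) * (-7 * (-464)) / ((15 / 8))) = -45472 / 3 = -15157.33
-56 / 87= -0.64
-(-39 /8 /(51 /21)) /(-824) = -273 /112064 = -0.00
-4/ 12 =-1/ 3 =-0.33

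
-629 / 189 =-3.33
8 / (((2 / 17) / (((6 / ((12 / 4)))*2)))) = 272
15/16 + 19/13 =499/208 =2.40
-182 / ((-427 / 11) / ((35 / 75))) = 2002 / 915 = 2.19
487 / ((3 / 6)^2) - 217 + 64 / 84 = 36367 / 21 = 1731.76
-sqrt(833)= -7 * sqrt(17)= -28.86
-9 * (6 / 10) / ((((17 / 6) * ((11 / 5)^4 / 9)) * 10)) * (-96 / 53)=1749600 / 13191541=0.13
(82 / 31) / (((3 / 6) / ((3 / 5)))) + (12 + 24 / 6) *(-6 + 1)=-76.83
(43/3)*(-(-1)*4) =172/3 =57.33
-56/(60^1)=-14/15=-0.93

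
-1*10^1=-10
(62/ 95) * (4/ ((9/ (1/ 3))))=248/ 2565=0.10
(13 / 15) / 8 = 13 / 120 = 0.11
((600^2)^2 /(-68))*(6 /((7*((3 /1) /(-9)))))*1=583200000000 /119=4900840336.13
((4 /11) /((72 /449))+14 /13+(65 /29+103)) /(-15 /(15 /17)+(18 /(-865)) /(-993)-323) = -2320728809335 /7266571178724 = -0.32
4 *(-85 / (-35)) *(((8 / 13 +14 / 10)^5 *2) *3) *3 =47221295332824 / 8122034375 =5813.97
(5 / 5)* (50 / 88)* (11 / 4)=25 / 16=1.56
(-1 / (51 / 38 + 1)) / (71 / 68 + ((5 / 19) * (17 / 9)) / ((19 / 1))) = -8395416 / 21044851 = -0.40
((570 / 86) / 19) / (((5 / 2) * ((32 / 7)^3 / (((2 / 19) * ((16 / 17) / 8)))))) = 1029 / 56889344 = 0.00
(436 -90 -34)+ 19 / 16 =5011 / 16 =313.19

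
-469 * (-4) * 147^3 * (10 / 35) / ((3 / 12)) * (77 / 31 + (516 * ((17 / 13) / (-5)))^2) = 16247814466297887648 / 130975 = 124052792260338.90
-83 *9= -747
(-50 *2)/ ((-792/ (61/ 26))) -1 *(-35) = 181705/ 5148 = 35.30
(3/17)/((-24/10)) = -5/68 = -0.07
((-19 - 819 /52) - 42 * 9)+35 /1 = -1511 /4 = -377.75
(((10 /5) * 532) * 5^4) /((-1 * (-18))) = 332500 /9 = 36944.44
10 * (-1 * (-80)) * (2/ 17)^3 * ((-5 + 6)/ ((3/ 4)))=25600/ 14739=1.74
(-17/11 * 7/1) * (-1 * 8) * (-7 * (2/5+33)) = -1112888/55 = -20234.33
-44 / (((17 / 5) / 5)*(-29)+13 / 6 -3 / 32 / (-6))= 211200 / 84181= 2.51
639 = 639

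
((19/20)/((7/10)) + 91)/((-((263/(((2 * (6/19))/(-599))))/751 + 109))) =0.41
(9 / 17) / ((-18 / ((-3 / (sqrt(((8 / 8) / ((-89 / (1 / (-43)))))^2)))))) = 11481 / 34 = 337.68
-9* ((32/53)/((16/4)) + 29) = -13905/53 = -262.36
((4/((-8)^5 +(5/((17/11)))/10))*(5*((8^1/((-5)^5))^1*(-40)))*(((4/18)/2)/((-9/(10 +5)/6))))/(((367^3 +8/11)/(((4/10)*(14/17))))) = 315392/681503312029051125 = 0.00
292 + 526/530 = 77643/265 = 292.99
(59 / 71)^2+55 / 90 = 118109 / 90738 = 1.30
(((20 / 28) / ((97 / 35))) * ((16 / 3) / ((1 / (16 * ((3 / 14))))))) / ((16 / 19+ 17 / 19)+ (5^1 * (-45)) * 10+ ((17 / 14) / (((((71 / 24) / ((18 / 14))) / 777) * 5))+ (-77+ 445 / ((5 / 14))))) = -10792000 / 2283636371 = -0.00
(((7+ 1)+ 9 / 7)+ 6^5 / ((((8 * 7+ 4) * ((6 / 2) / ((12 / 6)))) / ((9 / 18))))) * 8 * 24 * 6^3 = 76184064 / 35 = 2176687.54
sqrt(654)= 25.57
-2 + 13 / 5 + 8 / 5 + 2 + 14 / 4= 77 / 10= 7.70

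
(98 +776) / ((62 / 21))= 9177 / 31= 296.03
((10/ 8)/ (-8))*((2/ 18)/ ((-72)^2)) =-5/ 1492992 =-0.00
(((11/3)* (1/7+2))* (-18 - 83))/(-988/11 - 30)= 61105/9226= 6.62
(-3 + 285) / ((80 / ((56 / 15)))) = 329 / 25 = 13.16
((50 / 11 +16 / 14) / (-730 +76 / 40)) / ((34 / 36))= -8760 / 1058981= -0.01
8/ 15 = 0.53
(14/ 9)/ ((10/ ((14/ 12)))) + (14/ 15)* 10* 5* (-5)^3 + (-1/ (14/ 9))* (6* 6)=-11068397/ 1890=-5856.29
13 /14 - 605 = -8457 /14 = -604.07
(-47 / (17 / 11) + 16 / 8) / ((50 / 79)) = -38157 / 850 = -44.89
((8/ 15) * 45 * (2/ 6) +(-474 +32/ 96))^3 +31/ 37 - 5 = -100977699.46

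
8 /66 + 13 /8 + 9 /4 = 1055 /264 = 4.00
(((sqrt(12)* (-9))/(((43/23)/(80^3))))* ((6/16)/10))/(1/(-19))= 151027200* sqrt(3)/43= 6083413.57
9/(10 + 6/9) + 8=283/32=8.84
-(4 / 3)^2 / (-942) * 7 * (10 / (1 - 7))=-280 / 12717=-0.02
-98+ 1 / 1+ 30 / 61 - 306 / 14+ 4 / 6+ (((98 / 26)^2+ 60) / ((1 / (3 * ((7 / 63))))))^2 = 54238545511 / 109759923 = 494.16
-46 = -46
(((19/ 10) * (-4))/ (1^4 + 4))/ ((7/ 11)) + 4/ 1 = 282/ 175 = 1.61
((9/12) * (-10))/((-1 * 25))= 3/10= 0.30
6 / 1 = 6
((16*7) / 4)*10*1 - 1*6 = 274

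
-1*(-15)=15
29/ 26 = 1.12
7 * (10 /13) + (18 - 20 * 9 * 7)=-16076 /13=-1236.62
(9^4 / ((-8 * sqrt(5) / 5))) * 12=-19683 * sqrt(5) / 2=-22006.26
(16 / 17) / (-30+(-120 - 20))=-8 / 1445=-0.01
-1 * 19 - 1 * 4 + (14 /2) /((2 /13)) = 45 /2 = 22.50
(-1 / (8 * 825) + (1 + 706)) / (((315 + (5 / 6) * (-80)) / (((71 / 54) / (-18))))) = -331300129 / 1593108000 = -0.21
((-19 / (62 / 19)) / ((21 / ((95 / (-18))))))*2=34295 / 11718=2.93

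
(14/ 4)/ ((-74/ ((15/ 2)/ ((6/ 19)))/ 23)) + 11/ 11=-14703/ 592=-24.84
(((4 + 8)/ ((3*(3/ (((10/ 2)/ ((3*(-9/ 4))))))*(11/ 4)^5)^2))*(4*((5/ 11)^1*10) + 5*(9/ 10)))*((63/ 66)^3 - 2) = -629718646784000/ 7474615974418932603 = -0.00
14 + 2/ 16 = 113/ 8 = 14.12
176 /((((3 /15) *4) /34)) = 7480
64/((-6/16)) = -512/3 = -170.67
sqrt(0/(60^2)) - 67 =-67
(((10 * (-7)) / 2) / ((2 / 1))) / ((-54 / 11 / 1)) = 385 / 108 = 3.56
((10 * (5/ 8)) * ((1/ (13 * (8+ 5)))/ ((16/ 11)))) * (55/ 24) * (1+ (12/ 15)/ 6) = 51425/ 778752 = 0.07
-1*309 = -309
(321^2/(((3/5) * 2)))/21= 57245/14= 4088.93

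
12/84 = 1/7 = 0.14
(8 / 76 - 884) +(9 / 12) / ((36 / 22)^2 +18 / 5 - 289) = -11490287757 / 12999572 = -883.90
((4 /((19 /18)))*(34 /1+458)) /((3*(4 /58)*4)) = 42804 /19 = 2252.84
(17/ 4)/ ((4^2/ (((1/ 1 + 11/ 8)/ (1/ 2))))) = 323/ 256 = 1.26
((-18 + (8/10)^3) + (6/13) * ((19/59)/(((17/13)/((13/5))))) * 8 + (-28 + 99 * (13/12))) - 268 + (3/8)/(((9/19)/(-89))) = -274.33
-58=-58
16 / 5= 3.20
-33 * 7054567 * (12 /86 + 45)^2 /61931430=-8859315711909 /1156678930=-7659.27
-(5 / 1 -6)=1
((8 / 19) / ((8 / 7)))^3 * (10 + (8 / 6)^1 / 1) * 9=34986 / 6859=5.10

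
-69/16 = -4.31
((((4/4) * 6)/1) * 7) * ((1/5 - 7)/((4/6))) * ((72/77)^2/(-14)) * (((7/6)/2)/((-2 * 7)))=-33048/29645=-1.11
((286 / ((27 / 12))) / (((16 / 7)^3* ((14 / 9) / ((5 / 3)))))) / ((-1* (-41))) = 35035 / 125952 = 0.28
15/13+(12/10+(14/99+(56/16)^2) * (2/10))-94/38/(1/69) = -81111619/489060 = -165.85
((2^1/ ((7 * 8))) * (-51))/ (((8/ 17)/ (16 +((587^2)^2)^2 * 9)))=-109993346861331487827865035/ 224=-491041727059515570660111.80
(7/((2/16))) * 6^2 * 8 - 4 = 16124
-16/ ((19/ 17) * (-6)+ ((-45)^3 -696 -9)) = 34/ 195153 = 0.00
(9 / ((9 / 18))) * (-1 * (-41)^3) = 1240578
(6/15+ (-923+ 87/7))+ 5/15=-95533/105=-909.84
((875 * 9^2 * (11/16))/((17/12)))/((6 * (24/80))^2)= 721875/68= 10615.81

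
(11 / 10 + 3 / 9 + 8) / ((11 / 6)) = 283 / 55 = 5.15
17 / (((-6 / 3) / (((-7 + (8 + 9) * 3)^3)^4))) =-447559771602609504256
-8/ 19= -0.42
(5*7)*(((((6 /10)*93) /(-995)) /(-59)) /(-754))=-1953 /44263570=-0.00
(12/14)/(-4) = -3/14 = -0.21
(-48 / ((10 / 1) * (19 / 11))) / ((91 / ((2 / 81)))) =-176 / 233415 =-0.00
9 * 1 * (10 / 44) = 45 / 22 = 2.05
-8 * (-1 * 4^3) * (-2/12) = -256/3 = -85.33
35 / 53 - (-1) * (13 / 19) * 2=2043 / 1007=2.03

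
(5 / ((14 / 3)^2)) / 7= 45 / 1372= 0.03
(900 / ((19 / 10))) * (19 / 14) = 4500 / 7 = 642.86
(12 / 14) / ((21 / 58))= 116 / 49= 2.37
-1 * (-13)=13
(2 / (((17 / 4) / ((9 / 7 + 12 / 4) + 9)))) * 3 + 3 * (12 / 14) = 2538 / 119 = 21.33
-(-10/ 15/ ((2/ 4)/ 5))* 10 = 200/ 3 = 66.67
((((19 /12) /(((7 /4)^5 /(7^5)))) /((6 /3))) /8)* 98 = 29792 /3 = 9930.67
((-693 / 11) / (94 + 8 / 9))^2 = 6561 / 14884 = 0.44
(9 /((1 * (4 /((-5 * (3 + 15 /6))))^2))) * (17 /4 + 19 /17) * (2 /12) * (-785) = -2600214375 /8704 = -298737.86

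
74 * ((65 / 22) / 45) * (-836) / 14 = -18278 / 63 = -290.13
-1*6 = -6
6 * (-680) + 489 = -3591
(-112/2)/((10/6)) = -168/5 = -33.60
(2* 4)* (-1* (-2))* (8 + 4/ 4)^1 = 144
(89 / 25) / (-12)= -89 / 300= -0.30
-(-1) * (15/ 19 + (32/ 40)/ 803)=0.79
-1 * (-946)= 946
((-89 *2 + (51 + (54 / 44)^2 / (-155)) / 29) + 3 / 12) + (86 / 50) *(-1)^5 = -177.71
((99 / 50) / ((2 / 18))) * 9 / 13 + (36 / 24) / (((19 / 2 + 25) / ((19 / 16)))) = 1481671 / 119600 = 12.39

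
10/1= 10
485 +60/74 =17975/37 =485.81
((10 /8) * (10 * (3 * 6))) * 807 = 181575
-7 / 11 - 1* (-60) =653 / 11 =59.36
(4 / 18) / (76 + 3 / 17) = 34 / 11655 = 0.00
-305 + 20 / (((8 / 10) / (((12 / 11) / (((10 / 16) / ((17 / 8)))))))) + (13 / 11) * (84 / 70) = -11597 / 55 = -210.85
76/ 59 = 1.29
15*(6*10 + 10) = 1050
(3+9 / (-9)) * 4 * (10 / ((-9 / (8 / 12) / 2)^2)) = 1280 / 729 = 1.76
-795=-795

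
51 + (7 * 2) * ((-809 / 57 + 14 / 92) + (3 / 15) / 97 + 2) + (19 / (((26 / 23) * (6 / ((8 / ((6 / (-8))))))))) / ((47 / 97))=-208867124638 / 1165485555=-179.21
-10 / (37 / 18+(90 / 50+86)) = -900 / 8087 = -0.11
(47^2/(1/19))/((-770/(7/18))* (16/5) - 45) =-41971/6381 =-6.58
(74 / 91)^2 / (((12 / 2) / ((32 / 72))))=10952 / 223587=0.05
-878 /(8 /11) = -4829 /4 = -1207.25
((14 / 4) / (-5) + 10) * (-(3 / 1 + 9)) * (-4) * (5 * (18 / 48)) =837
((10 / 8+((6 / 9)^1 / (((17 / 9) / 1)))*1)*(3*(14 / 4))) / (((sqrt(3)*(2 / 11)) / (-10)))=-41965*sqrt(3) / 136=-534.45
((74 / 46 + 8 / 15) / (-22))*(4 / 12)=-739 / 22770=-0.03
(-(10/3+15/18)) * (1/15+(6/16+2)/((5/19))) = -5455/144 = -37.88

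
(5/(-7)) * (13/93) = -65/651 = -0.10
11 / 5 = 2.20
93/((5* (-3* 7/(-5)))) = 31/7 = 4.43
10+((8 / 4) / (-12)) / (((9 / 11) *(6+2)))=4309 / 432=9.97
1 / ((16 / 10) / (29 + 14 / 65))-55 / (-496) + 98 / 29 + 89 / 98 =207606153 / 9162608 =22.66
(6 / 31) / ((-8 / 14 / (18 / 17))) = -189 / 527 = -0.36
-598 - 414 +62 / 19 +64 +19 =-17589 / 19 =-925.74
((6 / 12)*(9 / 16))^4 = 0.01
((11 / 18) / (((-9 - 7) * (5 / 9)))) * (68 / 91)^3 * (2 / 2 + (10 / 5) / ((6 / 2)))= -0.05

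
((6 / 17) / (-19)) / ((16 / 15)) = -45 / 2584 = -0.02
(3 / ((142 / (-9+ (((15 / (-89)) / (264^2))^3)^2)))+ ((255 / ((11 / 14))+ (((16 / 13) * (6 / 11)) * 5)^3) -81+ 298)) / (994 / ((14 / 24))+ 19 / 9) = 4706157269508831318206453903784539256787815997 / 13863219254895840444993650101859607810555248640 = 0.34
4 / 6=2 / 3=0.67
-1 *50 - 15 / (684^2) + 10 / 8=-7602665 / 155952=-48.75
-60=-60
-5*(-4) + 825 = 845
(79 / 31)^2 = 6241 / 961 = 6.49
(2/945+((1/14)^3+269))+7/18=99793339/370440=269.39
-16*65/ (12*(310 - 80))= -26/ 69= -0.38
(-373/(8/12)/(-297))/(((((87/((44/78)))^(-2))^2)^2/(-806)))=-293387931825376429835859382588791/603634608896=-486035637290512174914.20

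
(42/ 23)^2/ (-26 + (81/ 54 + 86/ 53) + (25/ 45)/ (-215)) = -10337544/ 70929907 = -0.15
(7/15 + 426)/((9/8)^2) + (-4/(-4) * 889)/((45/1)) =433411/1215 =356.72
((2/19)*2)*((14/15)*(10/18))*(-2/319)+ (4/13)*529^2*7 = 1282263922100/2127411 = 602734.46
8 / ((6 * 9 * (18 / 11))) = 22 / 243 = 0.09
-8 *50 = -400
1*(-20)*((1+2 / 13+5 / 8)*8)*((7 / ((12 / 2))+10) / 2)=-61975 / 39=-1589.10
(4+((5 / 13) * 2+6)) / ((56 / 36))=90 / 13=6.92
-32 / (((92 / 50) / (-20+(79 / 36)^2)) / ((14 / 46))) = 3443825 / 42849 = 80.37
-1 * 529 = -529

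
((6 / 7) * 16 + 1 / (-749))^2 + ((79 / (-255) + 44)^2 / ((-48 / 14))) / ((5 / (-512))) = 31298255379586063 / 547186350375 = 57198.53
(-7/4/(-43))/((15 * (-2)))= -0.00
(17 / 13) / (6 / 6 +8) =0.15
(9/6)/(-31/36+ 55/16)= 216/371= 0.58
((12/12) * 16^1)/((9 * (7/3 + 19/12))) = 0.45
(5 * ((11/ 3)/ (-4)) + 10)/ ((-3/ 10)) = -325/ 18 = -18.06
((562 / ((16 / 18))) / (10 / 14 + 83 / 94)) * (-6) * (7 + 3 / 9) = -18304902 / 1051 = -17416.65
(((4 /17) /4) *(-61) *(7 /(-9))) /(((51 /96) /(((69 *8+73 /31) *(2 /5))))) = 93926336 /80631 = 1164.89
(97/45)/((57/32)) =3104/2565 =1.21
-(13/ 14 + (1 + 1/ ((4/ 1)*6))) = -331/ 168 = -1.97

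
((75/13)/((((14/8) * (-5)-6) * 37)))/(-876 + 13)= 300/24491077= 0.00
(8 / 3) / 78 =4 / 117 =0.03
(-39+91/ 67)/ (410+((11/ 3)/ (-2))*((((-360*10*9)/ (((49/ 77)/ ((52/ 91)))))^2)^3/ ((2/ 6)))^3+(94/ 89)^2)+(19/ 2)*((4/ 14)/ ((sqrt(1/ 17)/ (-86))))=26486497997898491404101633343339177981/ 7769416073523533256108731875861748112645341890043467131530374894218212682888117982720186746444448829709395240144823459-1634*sqrt(17)/ 7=-962.45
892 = 892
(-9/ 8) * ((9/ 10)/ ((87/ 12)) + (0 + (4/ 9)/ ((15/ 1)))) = -301/ 1740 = -0.17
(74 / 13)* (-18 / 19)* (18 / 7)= -23976 / 1729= -13.87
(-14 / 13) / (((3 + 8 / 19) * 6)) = -133 / 2535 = -0.05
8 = 8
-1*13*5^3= -1625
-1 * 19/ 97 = -19/ 97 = -0.20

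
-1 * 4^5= -1024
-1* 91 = -91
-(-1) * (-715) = -715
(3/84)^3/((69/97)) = 97/1514688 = 0.00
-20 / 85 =-4 / 17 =-0.24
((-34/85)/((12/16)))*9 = -24/5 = -4.80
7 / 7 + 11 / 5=16 / 5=3.20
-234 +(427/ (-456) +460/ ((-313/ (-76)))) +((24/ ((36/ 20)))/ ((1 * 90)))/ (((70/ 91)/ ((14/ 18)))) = -7115389583/ 57804840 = -123.09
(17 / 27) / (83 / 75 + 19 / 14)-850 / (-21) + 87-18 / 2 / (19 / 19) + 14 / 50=484916317 / 4074525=119.01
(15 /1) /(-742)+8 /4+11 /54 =21872 /10017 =2.18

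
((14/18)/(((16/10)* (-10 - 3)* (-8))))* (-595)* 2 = -20825/3744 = -5.56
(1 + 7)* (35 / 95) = 56 / 19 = 2.95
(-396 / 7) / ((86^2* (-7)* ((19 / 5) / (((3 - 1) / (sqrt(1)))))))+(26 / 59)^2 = 1167125434 / 5992259539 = 0.19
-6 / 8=-3 / 4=-0.75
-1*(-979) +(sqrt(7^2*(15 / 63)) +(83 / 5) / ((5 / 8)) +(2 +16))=sqrt(105) / 3 +25589 / 25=1026.98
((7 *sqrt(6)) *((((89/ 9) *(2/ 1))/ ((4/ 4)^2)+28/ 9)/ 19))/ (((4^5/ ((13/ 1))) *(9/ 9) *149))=9373 *sqrt(6)/ 13045248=0.00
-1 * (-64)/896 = 1/14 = 0.07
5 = 5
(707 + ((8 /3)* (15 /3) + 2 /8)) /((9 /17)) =146999 /108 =1361.10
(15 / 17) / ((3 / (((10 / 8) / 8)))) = 0.05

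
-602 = -602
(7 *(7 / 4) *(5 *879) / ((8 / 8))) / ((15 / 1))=14357 / 4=3589.25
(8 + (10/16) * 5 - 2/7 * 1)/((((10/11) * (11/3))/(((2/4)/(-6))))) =-607/2240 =-0.27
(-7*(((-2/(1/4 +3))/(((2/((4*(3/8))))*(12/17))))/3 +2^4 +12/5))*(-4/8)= 49637/780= 63.64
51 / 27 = 17 / 9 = 1.89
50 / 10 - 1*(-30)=35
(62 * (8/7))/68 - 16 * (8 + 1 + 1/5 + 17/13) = -1292372/7735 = -167.08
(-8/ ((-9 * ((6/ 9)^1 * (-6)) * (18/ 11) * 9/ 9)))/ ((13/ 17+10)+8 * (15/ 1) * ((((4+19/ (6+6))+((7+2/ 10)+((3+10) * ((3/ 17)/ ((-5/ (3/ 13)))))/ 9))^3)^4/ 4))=-521910203523681200947200000000000/ 2171402195379032561645170077113856821373900417011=-0.00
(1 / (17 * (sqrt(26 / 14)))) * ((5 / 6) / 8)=5 * sqrt(91) / 10608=0.00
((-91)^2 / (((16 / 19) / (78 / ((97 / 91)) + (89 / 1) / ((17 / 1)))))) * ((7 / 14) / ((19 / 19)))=20343775361 / 52768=385532.43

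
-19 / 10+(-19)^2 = 3591 / 10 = 359.10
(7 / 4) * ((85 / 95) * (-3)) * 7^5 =-6000099 / 76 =-78948.67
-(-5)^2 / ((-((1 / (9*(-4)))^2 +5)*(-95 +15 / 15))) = -16200 / 304607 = -0.05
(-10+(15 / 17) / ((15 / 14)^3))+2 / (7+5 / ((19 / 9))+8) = -385721 / 42075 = -9.17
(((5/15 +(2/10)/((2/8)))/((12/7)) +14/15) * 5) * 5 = 1435/36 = 39.86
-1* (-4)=4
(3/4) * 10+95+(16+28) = 146.50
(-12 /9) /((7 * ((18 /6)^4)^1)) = -4 /1701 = -0.00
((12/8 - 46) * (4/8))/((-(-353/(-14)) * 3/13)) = 8099/2118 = 3.82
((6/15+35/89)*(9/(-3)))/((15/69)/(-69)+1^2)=-2.39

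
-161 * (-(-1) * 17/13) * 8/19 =-21896/247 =-88.65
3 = 3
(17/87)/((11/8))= 136/957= 0.14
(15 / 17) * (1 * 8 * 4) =480 / 17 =28.24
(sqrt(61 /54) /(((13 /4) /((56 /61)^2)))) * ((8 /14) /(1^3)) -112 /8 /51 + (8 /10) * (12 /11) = 3584 * sqrt(366) /435357 + 1678 /2805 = 0.76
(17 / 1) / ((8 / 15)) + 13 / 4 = 281 / 8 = 35.12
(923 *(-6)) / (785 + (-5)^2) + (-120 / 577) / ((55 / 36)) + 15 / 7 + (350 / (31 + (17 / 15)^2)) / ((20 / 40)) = 16.85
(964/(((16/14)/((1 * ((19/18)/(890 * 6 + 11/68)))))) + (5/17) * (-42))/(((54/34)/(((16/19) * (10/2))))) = -54164341840/1676575827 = -32.31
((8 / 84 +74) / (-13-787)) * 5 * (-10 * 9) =1167 / 28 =41.68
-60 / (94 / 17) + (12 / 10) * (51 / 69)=-53856 / 5405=-9.96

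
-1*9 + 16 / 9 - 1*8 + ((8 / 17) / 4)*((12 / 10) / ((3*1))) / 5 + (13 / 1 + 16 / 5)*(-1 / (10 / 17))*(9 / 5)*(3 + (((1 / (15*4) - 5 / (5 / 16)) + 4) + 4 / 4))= 291110797 / 765000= 380.54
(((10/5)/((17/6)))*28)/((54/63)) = 392/17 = 23.06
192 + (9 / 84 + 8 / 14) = 192.68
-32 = -32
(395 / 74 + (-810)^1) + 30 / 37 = -59485 / 74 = -803.85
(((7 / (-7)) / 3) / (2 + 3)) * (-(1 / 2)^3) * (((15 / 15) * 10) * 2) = 1 / 6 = 0.17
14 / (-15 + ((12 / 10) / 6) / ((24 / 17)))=-1680 / 1783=-0.94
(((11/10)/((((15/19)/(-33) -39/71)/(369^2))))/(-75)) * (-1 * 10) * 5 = -7408474623/42530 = -174194.09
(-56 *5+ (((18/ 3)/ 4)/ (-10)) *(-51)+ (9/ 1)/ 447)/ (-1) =811543/ 2980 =272.33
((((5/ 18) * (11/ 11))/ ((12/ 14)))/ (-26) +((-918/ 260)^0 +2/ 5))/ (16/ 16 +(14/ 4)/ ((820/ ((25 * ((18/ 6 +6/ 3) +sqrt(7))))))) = 0.76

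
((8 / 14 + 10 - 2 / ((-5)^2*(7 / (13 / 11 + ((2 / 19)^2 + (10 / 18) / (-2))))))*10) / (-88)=-66051739 / 55038060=-1.20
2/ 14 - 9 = -62/ 7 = -8.86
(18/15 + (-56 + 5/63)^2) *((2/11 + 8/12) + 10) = 2020469302/59535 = 33937.50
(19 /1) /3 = 19 /3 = 6.33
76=76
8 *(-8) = -64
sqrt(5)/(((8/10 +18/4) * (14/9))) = 45 * sqrt(5)/371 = 0.27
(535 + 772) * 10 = 13070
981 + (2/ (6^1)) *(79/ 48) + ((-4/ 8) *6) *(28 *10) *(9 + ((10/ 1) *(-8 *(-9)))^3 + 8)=-45148079994977/ 144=-313528333298.45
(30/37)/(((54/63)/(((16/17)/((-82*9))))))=-280/232101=-0.00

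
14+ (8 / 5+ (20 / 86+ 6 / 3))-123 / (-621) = 802453 / 44505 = 18.03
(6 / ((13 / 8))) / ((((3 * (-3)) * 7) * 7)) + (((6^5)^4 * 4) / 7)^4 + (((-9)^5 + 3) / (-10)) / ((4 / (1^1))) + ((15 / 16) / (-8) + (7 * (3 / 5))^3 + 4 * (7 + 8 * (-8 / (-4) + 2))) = 28544641022339748359069149652123951640179282522367868856267945251948187 / 1498224000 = 19052318626813979991689590000000000000000000000000000000000000.00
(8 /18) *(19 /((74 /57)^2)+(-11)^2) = 724327 /12321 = 58.79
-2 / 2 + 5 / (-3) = -8 / 3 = -2.67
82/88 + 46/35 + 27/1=45039/1540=29.25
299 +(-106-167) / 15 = 1404 / 5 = 280.80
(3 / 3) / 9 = 1 / 9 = 0.11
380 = 380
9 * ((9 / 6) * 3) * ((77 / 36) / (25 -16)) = 77 / 8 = 9.62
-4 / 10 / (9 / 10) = -4 / 9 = -0.44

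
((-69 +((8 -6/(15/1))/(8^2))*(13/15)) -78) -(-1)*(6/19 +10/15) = -6653707/45600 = -145.91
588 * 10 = 5880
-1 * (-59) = 59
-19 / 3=-6.33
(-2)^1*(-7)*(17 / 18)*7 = 833 / 9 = 92.56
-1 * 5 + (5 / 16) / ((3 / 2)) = -115 / 24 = -4.79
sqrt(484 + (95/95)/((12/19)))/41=sqrt(17481)/246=0.54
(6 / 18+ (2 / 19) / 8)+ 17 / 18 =883 / 684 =1.29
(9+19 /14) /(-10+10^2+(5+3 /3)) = 145 /1344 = 0.11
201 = 201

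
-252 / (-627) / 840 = 0.00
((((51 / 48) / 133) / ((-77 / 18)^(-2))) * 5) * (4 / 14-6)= -51425 / 12312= -4.18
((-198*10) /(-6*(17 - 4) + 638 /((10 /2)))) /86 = -2475 /5332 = -0.46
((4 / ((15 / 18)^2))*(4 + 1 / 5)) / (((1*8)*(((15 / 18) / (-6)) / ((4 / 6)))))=-9072 / 625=-14.52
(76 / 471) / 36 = 19 / 4239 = 0.00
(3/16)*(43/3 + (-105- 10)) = -151/8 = -18.88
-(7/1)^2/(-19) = 49/19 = 2.58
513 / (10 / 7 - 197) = -3591 / 1369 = -2.62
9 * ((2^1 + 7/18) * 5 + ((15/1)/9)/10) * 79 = 8611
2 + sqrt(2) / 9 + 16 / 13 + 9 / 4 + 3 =sqrt(2) / 9 + 441 / 52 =8.64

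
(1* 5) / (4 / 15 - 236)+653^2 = 426408.98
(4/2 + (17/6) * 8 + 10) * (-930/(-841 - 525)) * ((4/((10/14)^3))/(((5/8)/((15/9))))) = 35386624/51225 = 690.81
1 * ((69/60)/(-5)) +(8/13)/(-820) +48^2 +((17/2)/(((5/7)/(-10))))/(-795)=19525021799/8474700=2303.92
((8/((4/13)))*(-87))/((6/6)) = -2262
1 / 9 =0.11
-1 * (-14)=14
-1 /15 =-0.07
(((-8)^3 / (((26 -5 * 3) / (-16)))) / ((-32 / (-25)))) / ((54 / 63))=678.79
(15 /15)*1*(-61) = -61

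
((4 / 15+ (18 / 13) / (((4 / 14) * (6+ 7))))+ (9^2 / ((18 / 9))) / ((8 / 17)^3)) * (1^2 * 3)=1010470759 / 865280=1167.80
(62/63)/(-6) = -31/189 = -0.16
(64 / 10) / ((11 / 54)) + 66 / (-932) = 803433 / 25630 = 31.35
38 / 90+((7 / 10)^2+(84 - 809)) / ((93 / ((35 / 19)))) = -1476707 / 106020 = -13.93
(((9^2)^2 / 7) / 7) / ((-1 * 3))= -44.63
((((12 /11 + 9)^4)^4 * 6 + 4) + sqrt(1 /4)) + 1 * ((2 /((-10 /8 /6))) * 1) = 31865365992328935285008027626645449 /459497298635721610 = 69348320625473426.06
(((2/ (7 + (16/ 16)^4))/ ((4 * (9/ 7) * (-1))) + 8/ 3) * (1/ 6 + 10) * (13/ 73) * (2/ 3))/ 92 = 298961/ 8703936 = 0.03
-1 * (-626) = 626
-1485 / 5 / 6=-99 / 2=-49.50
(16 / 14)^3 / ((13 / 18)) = 9216 / 4459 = 2.07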